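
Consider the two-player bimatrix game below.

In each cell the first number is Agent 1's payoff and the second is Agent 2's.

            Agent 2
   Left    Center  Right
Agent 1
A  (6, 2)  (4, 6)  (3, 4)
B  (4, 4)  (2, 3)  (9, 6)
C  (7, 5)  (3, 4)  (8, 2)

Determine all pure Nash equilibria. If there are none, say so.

For each strategy profile, look for a profitable unilateral deviation.
(A, Left): Agent 1 can switch to C (6 → 7). Not NE.
(A, Center): Agent 1 gets 4, best alternative 3; Agent 2 gets 6, best alternative 4. No profitable deviation — NE.
(A, Right): Agent 1 can switch to B (3 → 9). Not NE.
(B, Left): Agent 1 can switch to A (4 → 6). Not NE.
(B, Center): Agent 1 can switch to A (2 → 4). Not NE.
(B, Right): Agent 1 gets 9, best alternative 8; Agent 2 gets 6, best alternative 4. No profitable deviation — NE.
(C, Left): Agent 1 gets 7, best alternative 6; Agent 2 gets 5, best alternative 4. No profitable deviation — NE.
(C, Center): Agent 1 can switch to A (3 → 4). Not NE.
(C, Right): Agent 1 can switch to B (8 → 9). Not NE.

(A, Center); (B, Right); (C, Left)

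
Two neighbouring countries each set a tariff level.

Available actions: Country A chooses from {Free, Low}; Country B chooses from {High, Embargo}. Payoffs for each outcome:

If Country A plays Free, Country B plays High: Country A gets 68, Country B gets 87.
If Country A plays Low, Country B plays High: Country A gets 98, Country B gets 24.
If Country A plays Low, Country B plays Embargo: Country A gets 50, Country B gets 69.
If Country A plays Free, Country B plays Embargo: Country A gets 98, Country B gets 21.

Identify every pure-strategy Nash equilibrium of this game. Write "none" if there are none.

none

(Free, High): Country A can switch to Low (68 → 98). Not NE.
(Free, Embargo): Country B can switch to High (21 → 87). Not NE.
(Low, High): Country B can switch to Embargo (24 → 69). Not NE.
(Low, Embargo): Country A can switch to Free (50 → 98). Not NE.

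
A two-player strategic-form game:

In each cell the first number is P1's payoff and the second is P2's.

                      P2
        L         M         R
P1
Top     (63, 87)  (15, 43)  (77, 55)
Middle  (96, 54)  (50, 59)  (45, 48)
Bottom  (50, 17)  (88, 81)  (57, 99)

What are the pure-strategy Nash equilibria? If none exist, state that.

For each player, find the best response to each opponent profile; mutual best responses are the pure NE.
P1 against L: payoffs 63, 96, 50 → best response Middle.
P1 against M: payoffs 15, 50, 88 → best response Bottom.
P1 against R: payoffs 77, 45, 57 → best response Top.
P2 against Top: payoffs 87, 43, 55 → best response L.
P2 against Middle: payoffs 54, 59, 48 → best response M.
P2 against Bottom: payoffs 17, 81, 99 → best response R.
No profile is a mutual best response for all players.

This game has no pure Nash equilibrium.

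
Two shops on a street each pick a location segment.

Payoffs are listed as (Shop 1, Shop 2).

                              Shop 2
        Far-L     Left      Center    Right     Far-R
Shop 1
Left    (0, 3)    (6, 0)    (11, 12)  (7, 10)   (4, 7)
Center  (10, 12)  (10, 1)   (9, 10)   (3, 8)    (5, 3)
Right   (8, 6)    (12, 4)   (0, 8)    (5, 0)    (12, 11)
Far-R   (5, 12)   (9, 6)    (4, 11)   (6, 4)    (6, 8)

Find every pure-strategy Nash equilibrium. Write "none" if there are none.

Shop 1 against Far-L: payoffs 0, 10, 8, 5 → best response Center.
Shop 1 against Left: payoffs 6, 10, 12, 9 → best response Right.
Shop 1 against Center: payoffs 11, 9, 0, 4 → best response Left.
Shop 1 against Right: payoffs 7, 3, 5, 6 → best response Left.
Shop 1 against Far-R: payoffs 4, 5, 12, 6 → best response Right.
Shop 2 against Left: payoffs 3, 0, 12, 10, 7 → best response Center.
Shop 2 against Center: payoffs 12, 1, 10, 8, 3 → best response Far-L.
Shop 2 against Right: payoffs 6, 4, 8, 0, 11 → best response Far-R.
Shop 2 against Far-R: payoffs 12, 6, 11, 4, 8 → best response Far-L.
Mutual best responses: (Left, Center); (Center, Far-L); (Right, Far-R).

(Left, Center); (Center, Far-L); (Right, Far-R)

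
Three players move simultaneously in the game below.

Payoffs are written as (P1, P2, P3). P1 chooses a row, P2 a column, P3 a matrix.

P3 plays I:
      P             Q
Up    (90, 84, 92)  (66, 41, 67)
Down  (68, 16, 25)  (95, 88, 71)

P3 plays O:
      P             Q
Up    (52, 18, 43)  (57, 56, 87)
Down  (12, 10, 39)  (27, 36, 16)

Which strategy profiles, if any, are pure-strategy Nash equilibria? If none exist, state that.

Check each profile: it is a Nash equilibrium iff no player can strictly gain by switching unilaterally.
(Up, P, I): P1 gets 90, best alternative 68; P2 gets 84, best alternative 41; P3 gets 92, best alternative 43. No profitable deviation — NE.
(Up, P, O): P2 can switch to Q (18 → 56). Not NE.
(Up, Q, I): P1 can switch to Down (66 → 95). Not NE.
(Up, Q, O): P1 gets 57, best alternative 27; P2 gets 56, best alternative 18; P3 gets 87, best alternative 67. No profitable deviation — NE.
(Down, P, I): P1 can switch to Up (68 → 90). Not NE.
(Down, P, O): P1 can switch to Up (12 → 52). Not NE.
(Down, Q, I): P1 gets 95, best alternative 66; P2 gets 88, best alternative 16; P3 gets 71, best alternative 16. No profitable deviation — NE.
(Down, Q, O): P1 can switch to Up (27 → 57). Not NE.

Pure-strategy Nash equilibria: (Up, P, I) and (Up, Q, O) and (Down, Q, I)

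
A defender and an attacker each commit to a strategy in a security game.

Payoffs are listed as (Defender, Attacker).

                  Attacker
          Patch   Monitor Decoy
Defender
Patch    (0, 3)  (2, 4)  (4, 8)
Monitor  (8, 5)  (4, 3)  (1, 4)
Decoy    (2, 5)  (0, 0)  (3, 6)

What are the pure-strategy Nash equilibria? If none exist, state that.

(Patch, Decoy), (Monitor, Patch)

For each player, find the best response to each opponent profile; mutual best responses are the pure NE.
Defender against Patch: payoffs 0, 8, 2 → best response Monitor.
Defender against Monitor: payoffs 2, 4, 0 → best response Monitor.
Defender against Decoy: payoffs 4, 1, 3 → best response Patch.
Attacker against Patch: payoffs 3, 4, 8 → best response Decoy.
Attacker against Monitor: payoffs 5, 3, 4 → best response Patch.
Attacker against Decoy: payoffs 5, 0, 6 → best response Decoy.
Mutual best responses: (Patch, Decoy); (Monitor, Patch).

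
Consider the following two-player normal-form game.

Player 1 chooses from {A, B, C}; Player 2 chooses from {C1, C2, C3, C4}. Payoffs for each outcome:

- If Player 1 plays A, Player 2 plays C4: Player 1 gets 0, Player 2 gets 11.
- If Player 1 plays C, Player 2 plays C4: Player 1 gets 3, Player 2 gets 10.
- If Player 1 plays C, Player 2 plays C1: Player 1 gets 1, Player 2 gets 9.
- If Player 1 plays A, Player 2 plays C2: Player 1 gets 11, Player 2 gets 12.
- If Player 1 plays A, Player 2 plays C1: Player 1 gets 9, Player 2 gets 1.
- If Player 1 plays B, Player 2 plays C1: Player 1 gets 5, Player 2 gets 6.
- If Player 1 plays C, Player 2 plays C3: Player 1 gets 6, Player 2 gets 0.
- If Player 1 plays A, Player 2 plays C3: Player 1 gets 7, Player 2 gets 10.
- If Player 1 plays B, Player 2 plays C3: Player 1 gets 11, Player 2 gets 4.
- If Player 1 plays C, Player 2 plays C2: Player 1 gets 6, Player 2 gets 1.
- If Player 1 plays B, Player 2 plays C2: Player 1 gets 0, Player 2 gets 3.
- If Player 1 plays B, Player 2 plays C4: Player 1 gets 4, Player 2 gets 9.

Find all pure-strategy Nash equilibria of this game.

For each player, find the best response to each opponent profile; mutual best responses are the pure NE.
Player 1 against C1: payoffs 9, 5, 1 → best response A.
Player 1 against C2: payoffs 11, 0, 6 → best response A.
Player 1 against C3: payoffs 7, 11, 6 → best response B.
Player 1 against C4: payoffs 0, 4, 3 → best response B.
Player 2 against A: payoffs 1, 12, 10, 11 → best response C2.
Player 2 against B: payoffs 6, 3, 4, 9 → best response C4.
Player 2 against C: payoffs 9, 1, 0, 10 → best response C4.
Mutual best responses: (A, C2); (B, C4).

The pure Nash equilibria are (A, C2) and (B, C4).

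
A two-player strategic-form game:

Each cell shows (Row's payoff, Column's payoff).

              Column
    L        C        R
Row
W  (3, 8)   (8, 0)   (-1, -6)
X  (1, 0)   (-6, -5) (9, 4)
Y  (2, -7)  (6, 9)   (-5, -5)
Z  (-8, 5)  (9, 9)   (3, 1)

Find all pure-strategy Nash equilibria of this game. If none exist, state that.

The pure Nash equilibria are (W, L) and (X, R) and (Z, C).

For each player, find the best response to each opponent profile; mutual best responses are the pure NE.
Row against L: payoffs 3, 1, 2, -8 → best response W.
Row against C: payoffs 8, -6, 6, 9 → best response Z.
Row against R: payoffs -1, 9, -5, 3 → best response X.
Column against W: payoffs 8, 0, -6 → best response L.
Column against X: payoffs 0, -5, 4 → best response R.
Column against Y: payoffs -7, 9, -5 → best response C.
Column against Z: payoffs 5, 9, 1 → best response C.
Mutual best responses: (W, L); (X, R); (Z, C).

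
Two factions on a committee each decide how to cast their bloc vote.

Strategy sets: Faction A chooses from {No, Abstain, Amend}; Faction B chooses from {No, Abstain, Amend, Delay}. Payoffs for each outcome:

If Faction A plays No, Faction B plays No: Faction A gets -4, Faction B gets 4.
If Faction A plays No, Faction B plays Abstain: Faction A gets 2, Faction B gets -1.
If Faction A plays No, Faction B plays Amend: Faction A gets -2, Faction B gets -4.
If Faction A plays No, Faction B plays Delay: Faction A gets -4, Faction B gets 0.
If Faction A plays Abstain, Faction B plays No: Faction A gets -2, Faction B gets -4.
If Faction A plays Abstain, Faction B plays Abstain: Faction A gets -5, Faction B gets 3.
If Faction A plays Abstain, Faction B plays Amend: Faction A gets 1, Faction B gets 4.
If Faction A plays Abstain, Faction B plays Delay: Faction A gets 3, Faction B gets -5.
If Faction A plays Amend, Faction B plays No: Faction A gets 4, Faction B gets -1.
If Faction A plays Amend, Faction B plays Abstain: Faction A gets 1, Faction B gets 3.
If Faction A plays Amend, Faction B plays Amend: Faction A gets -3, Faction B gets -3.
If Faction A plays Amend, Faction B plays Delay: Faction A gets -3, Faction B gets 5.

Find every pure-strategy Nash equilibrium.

The unique pure-strategy Nash equilibrium is (Abstain, Amend).

Faction A against No: payoffs -4, -2, 4 → best response Amend.
Faction A against Abstain: payoffs 2, -5, 1 → best response No.
Faction A against Amend: payoffs -2, 1, -3 → best response Abstain.
Faction A against Delay: payoffs -4, 3, -3 → best response Abstain.
Faction B against No: payoffs 4, -1, -4, 0 → best response No.
Faction B against Abstain: payoffs -4, 3, 4, -5 → best response Amend.
Faction B against Amend: payoffs -1, 3, -3, 5 → best response Delay.
Mutual best responses: (Abstain, Amend).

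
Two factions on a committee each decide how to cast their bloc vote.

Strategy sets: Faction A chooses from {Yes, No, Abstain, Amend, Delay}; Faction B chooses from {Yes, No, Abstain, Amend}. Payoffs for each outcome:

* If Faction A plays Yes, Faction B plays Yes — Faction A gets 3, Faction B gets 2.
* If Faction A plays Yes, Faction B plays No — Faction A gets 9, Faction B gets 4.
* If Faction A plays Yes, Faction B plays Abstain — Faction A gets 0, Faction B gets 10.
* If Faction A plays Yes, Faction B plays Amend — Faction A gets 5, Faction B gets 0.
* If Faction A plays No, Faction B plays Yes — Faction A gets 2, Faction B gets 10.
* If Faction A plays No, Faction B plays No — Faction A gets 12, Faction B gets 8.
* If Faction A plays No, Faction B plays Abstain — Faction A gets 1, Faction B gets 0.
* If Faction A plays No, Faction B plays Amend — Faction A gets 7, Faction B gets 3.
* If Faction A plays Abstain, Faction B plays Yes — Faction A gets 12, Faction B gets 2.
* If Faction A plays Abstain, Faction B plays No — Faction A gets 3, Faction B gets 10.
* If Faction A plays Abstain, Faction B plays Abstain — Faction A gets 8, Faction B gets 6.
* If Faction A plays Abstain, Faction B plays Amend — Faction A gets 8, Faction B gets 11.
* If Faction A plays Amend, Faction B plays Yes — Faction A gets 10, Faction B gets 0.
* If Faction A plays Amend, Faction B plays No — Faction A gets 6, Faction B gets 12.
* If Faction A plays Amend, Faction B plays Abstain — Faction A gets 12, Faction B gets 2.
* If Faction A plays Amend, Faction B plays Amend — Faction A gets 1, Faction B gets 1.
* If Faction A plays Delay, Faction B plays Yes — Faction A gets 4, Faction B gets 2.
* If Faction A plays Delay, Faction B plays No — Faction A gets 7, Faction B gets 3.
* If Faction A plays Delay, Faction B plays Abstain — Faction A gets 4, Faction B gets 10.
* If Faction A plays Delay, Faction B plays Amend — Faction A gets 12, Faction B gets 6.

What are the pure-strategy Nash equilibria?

(Yes, Yes): Faction A can switch to Abstain (3 → 12). Not NE.
(Yes, No): Faction A can switch to No (9 → 12). Not NE.
(Yes, Abstain): Faction A can switch to No (0 → 1). Not NE.
(Yes, Amend): Faction A can switch to No (5 → 7). Not NE.
(No, Yes): Faction A can switch to Yes (2 → 3). Not NE.
(No, No): Faction B can switch to Yes (8 → 10). Not NE.
(No, Abstain): Faction A can switch to Abstain (1 → 8). Not NE.
(No, Amend): Faction A can switch to Abstain (7 → 8). Not NE.
(Abstain, Yes): Faction B can switch to No (2 → 10). Not NE.
(Abstain, No): Faction A can switch to Yes (3 → 9). Not NE.
(Abstain, Abstain): Faction A can switch to Amend (8 → 12). Not NE.
(Abstain, Amend): Faction A can switch to Delay (8 → 12). Not NE.
(The remaining 8 profiles each have a profitable deviation by the same check.)

none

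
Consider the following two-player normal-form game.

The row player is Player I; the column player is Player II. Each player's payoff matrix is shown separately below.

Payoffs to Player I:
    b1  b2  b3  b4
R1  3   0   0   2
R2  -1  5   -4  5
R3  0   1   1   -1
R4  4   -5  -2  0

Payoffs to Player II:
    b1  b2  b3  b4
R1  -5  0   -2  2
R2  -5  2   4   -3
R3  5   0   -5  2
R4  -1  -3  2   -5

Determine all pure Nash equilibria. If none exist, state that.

Mark each player's best response to every combination of opponents' strategies; a profile where every player is best-responding is a pure Nash equilibrium.
Player I against b1: payoffs 3, -1, 0, 4 → best response R4.
Player I against b2: payoffs 0, 5, 1, -5 → best response R2.
Player I against b3: payoffs 0, -4, 1, -2 → best response R3.
Player I against b4: payoffs 2, 5, -1, 0 → best response R2.
Player II against R1: payoffs -5, 0, -2, 2 → best response b4.
Player II against R2: payoffs -5, 2, 4, -3 → best response b3.
Player II against R3: payoffs 5, 0, -5, 2 → best response b1.
Player II against R4: payoffs -1, -3, 2, -5 → best response b3.
No profile is a mutual best response for all players.

none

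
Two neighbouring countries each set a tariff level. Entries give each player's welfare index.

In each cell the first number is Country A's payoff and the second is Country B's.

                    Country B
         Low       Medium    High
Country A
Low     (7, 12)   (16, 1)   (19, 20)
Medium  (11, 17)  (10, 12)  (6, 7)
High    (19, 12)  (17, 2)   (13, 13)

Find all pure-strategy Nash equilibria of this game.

For each strategy profile, look for a profitable unilateral deviation.
(Low, Low): Country A can switch to Medium (7 → 11). Not NE.
(Low, Medium): Country A can switch to High (16 → 17). Not NE.
(Low, High): Country A gets 19, best alternative 13; Country B gets 20, best alternative 12. No profitable deviation — NE.
(Medium, Low): Country A can switch to High (11 → 19). Not NE.
(Medium, Medium): Country A can switch to Low (10 → 16). Not NE.
(Medium, High): Country A can switch to Low (6 → 19). Not NE.
(High, Low): Country B can switch to High (12 → 13). Not NE.
(High, Medium): Country B can switch to Low (2 → 12). Not NE.
(High, High): Country A can switch to Low (13 → 19). Not NE.

Pure NE: (Low, High)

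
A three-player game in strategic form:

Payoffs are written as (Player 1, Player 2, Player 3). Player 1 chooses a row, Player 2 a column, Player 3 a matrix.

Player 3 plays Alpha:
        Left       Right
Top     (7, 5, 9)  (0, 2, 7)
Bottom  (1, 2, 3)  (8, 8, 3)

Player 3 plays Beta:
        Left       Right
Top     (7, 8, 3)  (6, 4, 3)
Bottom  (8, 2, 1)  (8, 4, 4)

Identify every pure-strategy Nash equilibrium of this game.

Pure-strategy Nash equilibria: (Top, Left, Alpha) and (Bottom, Right, Beta)

For each player, find the best response to each opponent profile; mutual best responses are the pure NE.
Player 1 against (Left, Alpha): payoffs 7, 1 → best response Top.
Player 1 against (Left, Beta): payoffs 7, 8 → best response Bottom.
Player 1 against (Right, Alpha): payoffs 0, 8 → best response Bottom.
Player 1 against (Right, Beta): payoffs 6, 8 → best response Bottom.
Player 2 against (Top, Alpha): payoffs 5, 2 → best response Left.
Player 2 against (Top, Beta): payoffs 8, 4 → best response Left.
Player 2 against (Bottom, Alpha): payoffs 2, 8 → best response Right.
Player 2 against (Bottom, Beta): payoffs 2, 4 → best response Right.
Player 3 against (Top, Left): payoffs 9, 3 → best response Alpha.
Player 3 against (Top, Right): payoffs 7, 3 → best response Alpha.
Player 3 against (Bottom, Left): payoffs 3, 1 → best response Alpha.
Player 3 against (Bottom, Right): payoffs 3, 4 → best response Beta.
Mutual best responses: (Top, Left, Alpha); (Bottom, Right, Beta).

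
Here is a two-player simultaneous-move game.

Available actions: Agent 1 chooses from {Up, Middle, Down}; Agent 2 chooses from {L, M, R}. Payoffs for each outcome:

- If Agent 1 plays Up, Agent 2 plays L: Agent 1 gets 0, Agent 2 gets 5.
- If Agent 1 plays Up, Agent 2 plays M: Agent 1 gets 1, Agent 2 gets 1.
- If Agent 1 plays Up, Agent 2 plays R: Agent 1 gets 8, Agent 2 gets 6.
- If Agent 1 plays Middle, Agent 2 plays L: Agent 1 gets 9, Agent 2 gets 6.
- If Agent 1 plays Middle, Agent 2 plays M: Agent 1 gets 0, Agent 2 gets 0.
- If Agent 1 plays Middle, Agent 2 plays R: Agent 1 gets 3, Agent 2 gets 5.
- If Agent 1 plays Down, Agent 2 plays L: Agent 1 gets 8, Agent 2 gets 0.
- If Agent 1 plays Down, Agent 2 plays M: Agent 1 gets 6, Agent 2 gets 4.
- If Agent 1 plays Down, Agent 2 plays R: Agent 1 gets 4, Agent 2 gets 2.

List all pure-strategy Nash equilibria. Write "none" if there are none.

Agent 1 against L: payoffs 0, 9, 8 → best response Middle.
Agent 1 against M: payoffs 1, 0, 6 → best response Down.
Agent 1 against R: payoffs 8, 3, 4 → best response Up.
Agent 2 against Up: payoffs 5, 1, 6 → best response R.
Agent 2 against Middle: payoffs 6, 0, 5 → best response L.
Agent 2 against Down: payoffs 0, 4, 2 → best response M.
Mutual best responses: (Up, R); (Middle, L); (Down, M).

Pure-strategy Nash equilibria: (Up, R); (Middle, L); (Down, M)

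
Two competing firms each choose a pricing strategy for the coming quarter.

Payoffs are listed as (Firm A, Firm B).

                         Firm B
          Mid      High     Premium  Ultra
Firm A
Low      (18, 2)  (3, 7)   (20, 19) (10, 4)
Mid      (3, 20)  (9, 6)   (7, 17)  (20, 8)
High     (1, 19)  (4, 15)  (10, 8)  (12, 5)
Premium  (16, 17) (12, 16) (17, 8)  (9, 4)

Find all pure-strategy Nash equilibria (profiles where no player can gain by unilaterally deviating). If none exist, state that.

Pure NE: (Low, Premium)

(Low, Mid): Firm B can switch to High (2 → 7). Not NE.
(Low, High): Firm A can switch to Mid (3 → 9). Not NE.
(Low, Premium): Firm A gets 20, best alternative 17; Firm B gets 19, best alternative 7. No profitable deviation — NE.
(Low, Ultra): Firm A can switch to Mid (10 → 20). Not NE.
(Mid, Mid): Firm A can switch to Low (3 → 18). Not NE.
(Mid, High): Firm A can switch to Premium (9 → 12). Not NE.
(Mid, Premium): Firm A can switch to Low (7 → 20). Not NE.
(Mid, Ultra): Firm B can switch to Mid (8 → 20). Not NE.
(High, Mid): Firm A can switch to Low (1 → 18). Not NE.
(High, High): Firm A can switch to Mid (4 → 9). Not NE.
(High, Premium): Firm A can switch to Low (10 → 20). Not NE.
(The remaining 5 profiles each have a profitable deviation by the same check.)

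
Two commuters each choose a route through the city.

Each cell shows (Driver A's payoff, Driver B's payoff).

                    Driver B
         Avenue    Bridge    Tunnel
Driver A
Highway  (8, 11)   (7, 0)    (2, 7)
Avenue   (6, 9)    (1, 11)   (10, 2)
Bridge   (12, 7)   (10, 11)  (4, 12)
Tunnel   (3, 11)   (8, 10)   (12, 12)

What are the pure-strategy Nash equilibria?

The unique pure-strategy Nash equilibrium is (Tunnel, Tunnel).

Driver A against Avenue: payoffs 8, 6, 12, 3 → best response Bridge.
Driver A against Bridge: payoffs 7, 1, 10, 8 → best response Bridge.
Driver A against Tunnel: payoffs 2, 10, 4, 12 → best response Tunnel.
Driver B against Highway: payoffs 11, 0, 7 → best response Avenue.
Driver B against Avenue: payoffs 9, 11, 2 → best response Bridge.
Driver B against Bridge: payoffs 7, 11, 12 → best response Tunnel.
Driver B against Tunnel: payoffs 11, 10, 12 → best response Tunnel.
Mutual best responses: (Tunnel, Tunnel).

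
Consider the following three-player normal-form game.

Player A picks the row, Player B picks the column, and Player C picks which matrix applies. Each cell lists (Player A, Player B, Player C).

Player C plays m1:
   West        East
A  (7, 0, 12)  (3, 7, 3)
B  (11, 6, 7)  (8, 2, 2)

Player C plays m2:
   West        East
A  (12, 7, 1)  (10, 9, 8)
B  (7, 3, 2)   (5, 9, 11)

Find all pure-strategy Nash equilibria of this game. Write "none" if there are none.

(A, East, m2) and (B, West, m1)

Player A against (West, m1): payoffs 7, 11 → best response B.
Player A against (West, m2): payoffs 12, 7 → best response A.
Player A against (East, m1): payoffs 3, 8 → best response B.
Player A against (East, m2): payoffs 10, 5 → best response A.
Player B against (A, m1): payoffs 0, 7 → best response East.
Player B against (A, m2): payoffs 7, 9 → best response East.
Player B against (B, m1): payoffs 6, 2 → best response West.
Player B against (B, m2): payoffs 3, 9 → best response East.
Player C against (A, West): payoffs 12, 1 → best response m1.
Player C against (A, East): payoffs 3, 8 → best response m2.
Player C against (B, West): payoffs 7, 2 → best response m1.
Player C against (B, East): payoffs 2, 11 → best response m2.
Mutual best responses: (A, East, m2); (B, West, m1).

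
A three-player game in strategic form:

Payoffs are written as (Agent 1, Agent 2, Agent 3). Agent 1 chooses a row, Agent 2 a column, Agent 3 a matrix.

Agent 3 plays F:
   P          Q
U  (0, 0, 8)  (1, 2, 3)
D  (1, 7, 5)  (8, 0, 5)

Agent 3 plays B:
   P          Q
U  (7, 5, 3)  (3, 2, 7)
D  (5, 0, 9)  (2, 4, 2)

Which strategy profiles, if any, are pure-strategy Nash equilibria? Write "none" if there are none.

none

(U, P, F): Agent 1 can switch to D (0 → 1). Not NE.
(U, P, B): Agent 3 can switch to F (3 → 8). Not NE.
(U, Q, F): Agent 1 can switch to D (1 → 8). Not NE.
(U, Q, B): Agent 2 can switch to P (2 → 5). Not NE.
(D, P, F): Agent 3 can switch to B (5 → 9). Not NE.
(D, P, B): Agent 1 can switch to U (5 → 7). Not NE.
(D, Q, F): Agent 2 can switch to P (0 → 7). Not NE.
(D, Q, B): Agent 1 can switch to U (2 → 3). Not NE.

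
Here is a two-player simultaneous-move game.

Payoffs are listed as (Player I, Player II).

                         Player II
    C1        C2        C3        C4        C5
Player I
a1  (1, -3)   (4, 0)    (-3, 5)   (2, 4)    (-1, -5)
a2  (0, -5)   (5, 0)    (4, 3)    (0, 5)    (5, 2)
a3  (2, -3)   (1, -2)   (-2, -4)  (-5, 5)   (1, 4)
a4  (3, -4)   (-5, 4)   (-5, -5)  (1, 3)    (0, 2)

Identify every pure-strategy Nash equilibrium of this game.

This game has no pure Nash equilibrium.

Player I against C1: payoffs 1, 0, 2, 3 → best response a4.
Player I against C2: payoffs 4, 5, 1, -5 → best response a2.
Player I against C3: payoffs -3, 4, -2, -5 → best response a2.
Player I against C4: payoffs 2, 0, -5, 1 → best response a1.
Player I against C5: payoffs -1, 5, 1, 0 → best response a2.
Player II against a1: payoffs -3, 0, 5, 4, -5 → best response C3.
Player II against a2: payoffs -5, 0, 3, 5, 2 → best response C4.
Player II against a3: payoffs -3, -2, -4, 5, 4 → best response C4.
Player II against a4: payoffs -4, 4, -5, 3, 2 → best response C2.
No profile is a mutual best response for all players.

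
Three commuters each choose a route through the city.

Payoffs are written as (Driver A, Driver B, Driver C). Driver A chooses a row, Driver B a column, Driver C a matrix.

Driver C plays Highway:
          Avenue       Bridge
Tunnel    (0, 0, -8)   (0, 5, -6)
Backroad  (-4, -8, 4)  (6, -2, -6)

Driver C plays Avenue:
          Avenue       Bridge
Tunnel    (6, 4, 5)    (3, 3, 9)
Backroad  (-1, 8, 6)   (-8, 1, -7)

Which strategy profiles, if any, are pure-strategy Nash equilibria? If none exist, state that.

The pure Nash equilibria are (Tunnel, Avenue, Avenue) and (Backroad, Bridge, Highway).

(Tunnel, Avenue, Highway): Driver B can switch to Bridge (0 → 5). Not NE.
(Tunnel, Avenue, Avenue): Driver A gets 6, best alternative -1; Driver B gets 4, best alternative 3; Driver C gets 5, best alternative -8. No profitable deviation — NE.
(Tunnel, Bridge, Highway): Driver A can switch to Backroad (0 → 6). Not NE.
(Tunnel, Bridge, Avenue): Driver B can switch to Avenue (3 → 4). Not NE.
(Backroad, Avenue, Highway): Driver A can switch to Tunnel (-4 → 0). Not NE.
(Backroad, Avenue, Avenue): Driver A can switch to Tunnel (-1 → 6). Not NE.
(Backroad, Bridge, Highway): Driver A gets 6, best alternative 0; Driver B gets -2, best alternative -8; Driver C gets -6, best alternative -7. No profitable deviation — NE.
(Backroad, Bridge, Avenue): Driver A can switch to Tunnel (-8 → 3). Not NE.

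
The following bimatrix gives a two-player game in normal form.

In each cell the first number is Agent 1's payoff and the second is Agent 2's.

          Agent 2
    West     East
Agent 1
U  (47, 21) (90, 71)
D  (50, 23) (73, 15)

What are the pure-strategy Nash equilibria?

Mark each player's best response to every combination of opponents' strategies; a profile where every player is best-responding is a pure Nash equilibrium.
Agent 1 against West: payoffs 47, 50 → best response D.
Agent 1 against East: payoffs 90, 73 → best response U.
Agent 2 against U: payoffs 21, 71 → best response East.
Agent 2 against D: payoffs 23, 15 → best response West.
Mutual best responses: (U, East); (D, West).

The pure Nash equilibria are (U, East); (D, West).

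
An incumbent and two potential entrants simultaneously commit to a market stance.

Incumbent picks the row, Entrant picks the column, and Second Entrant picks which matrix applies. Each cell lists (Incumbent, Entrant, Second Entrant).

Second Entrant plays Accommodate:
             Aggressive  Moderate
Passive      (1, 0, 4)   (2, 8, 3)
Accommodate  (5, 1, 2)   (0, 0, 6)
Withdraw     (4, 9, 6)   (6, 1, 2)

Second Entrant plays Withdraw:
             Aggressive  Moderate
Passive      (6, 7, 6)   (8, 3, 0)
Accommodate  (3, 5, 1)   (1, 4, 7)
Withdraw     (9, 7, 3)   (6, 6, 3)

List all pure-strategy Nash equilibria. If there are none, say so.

Incumbent against (Aggressive, Accommodate): payoffs 1, 5, 4 → best response Accommodate.
Incumbent against (Aggressive, Withdraw): payoffs 6, 3, 9 → best response Withdraw.
Incumbent against (Moderate, Accommodate): payoffs 2, 0, 6 → best response Withdraw.
Incumbent against (Moderate, Withdraw): payoffs 8, 1, 6 → best response Passive.
Entrant against (Passive, Accommodate): payoffs 0, 8 → best response Moderate.
Entrant against (Passive, Withdraw): payoffs 7, 3 → best response Aggressive.
Entrant against (Accommodate, Accommodate): payoffs 1, 0 → best response Aggressive.
Entrant against (Accommodate, Withdraw): payoffs 5, 4 → best response Aggressive.
Entrant against (Withdraw, Accommodate): payoffs 9, 1 → best response Aggressive.
Entrant against (Withdraw, Withdraw): payoffs 7, 6 → best response Aggressive.
Second Entrant against (Passive, Aggressive): payoffs 4, 6 → best response Withdraw.
Second Entrant against (Passive, Moderate): payoffs 3, 0 → best response Accommodate.
Second Entrant against (Accommodate, Aggressive): payoffs 2, 1 → best response Accommodate.
Second Entrant against (Accommodate, Moderate): payoffs 6, 7 → best response Withdraw.
Second Entrant against (Withdraw, Aggressive): payoffs 6, 3 → best response Accommodate.
Second Entrant against (Withdraw, Moderate): payoffs 2, 3 → best response Withdraw.
Mutual best responses: (Accommodate, Aggressive, Accommodate).

Pure NE: (Accommodate, Aggressive, Accommodate)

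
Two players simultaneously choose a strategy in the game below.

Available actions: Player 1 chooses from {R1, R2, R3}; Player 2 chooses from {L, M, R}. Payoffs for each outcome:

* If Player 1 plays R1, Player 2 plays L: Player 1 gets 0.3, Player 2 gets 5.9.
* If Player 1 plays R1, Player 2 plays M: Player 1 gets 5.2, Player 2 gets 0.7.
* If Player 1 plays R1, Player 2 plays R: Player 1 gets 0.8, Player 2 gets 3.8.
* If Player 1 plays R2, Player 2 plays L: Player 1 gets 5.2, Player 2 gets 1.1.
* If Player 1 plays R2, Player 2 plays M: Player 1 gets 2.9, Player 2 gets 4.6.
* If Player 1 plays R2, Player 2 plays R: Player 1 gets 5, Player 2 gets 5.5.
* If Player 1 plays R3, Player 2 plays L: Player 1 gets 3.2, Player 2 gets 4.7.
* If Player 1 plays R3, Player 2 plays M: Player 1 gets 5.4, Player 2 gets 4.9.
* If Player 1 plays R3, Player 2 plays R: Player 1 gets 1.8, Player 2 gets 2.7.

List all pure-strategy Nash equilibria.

Player 1 against L: payoffs 0.3, 5.2, 3.2 → best response R2.
Player 1 against M: payoffs 5.2, 2.9, 5.4 → best response R3.
Player 1 against R: payoffs 0.8, 5, 1.8 → best response R2.
Player 2 against R1: payoffs 5.9, 0.7, 3.8 → best response L.
Player 2 against R2: payoffs 1.1, 4.6, 5.5 → best response R.
Player 2 against R3: payoffs 4.7, 4.9, 2.7 → best response M.
Mutual best responses: (R2, R); (R3, M).

(R2, R) and (R3, M)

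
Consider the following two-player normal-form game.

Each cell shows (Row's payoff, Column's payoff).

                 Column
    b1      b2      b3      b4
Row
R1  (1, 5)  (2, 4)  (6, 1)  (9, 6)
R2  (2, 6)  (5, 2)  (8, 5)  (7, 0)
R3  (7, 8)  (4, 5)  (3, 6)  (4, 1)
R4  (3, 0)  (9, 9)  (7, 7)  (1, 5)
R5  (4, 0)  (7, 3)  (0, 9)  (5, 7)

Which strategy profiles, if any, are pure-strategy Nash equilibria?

(R1, b1): Row can switch to R2 (1 → 2). Not NE.
(R1, b2): Row can switch to R2 (2 → 5). Not NE.
(R1, b3): Row can switch to R2 (6 → 8). Not NE.
(R1, b4): Row gets 9, best alternative 7; Column gets 6, best alternative 5. No profitable deviation — NE.
(R2, b1): Row can switch to R3 (2 → 7). Not NE.
(R2, b2): Row can switch to R4 (5 → 9). Not NE.
(R2, b3): Column can switch to b1 (5 → 6). Not NE.
(R2, b4): Row can switch to R1 (7 → 9). Not NE.
(R3, b1): Row gets 7, best alternative 4; Column gets 8, best alternative 6. No profitable deviation — NE.
(R3, b2): Row can switch to R2 (4 → 5). Not NE.
(R4, b2): Row gets 9, best alternative 7; Column gets 9, best alternative 7. No profitable deviation — NE.
(The remaining 9 profiles each have a profitable deviation by the same check.)

Pure-strategy Nash equilibria: (R1, b4); (R3, b1); (R4, b2)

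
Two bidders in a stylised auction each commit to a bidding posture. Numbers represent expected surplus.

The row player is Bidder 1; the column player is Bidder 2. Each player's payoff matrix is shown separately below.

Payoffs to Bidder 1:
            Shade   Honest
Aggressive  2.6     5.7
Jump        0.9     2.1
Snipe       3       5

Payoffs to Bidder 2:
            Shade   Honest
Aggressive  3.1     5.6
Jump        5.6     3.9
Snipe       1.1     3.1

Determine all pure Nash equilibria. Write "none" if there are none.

(Aggressive, Shade): Bidder 1 can switch to Snipe (2.6 → 3). Not NE.
(Aggressive, Honest): Bidder 1 gets 5.7, best alternative 5; Bidder 2 gets 5.6, best alternative 3.1. No profitable deviation — NE.
(Jump, Shade): Bidder 1 can switch to Aggressive (0.9 → 2.6). Not NE.
(Jump, Honest): Bidder 1 can switch to Aggressive (2.1 → 5.7). Not NE.
(Snipe, Shade): Bidder 2 can switch to Honest (1.1 → 3.1). Not NE.
(Snipe, Honest): Bidder 1 can switch to Aggressive (5 → 5.7). Not NE.

(Aggressive, Honest)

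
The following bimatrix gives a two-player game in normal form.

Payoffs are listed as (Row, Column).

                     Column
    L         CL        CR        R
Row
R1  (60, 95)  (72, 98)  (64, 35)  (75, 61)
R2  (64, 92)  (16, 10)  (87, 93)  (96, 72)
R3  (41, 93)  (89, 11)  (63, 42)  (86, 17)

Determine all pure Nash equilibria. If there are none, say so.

Pure NE: (R2, CR)

Mark each player's best response to every combination of opponents' strategies; a profile where every player is best-responding is a pure Nash equilibrium.
Row against L: payoffs 60, 64, 41 → best response R2.
Row against CL: payoffs 72, 16, 89 → best response R3.
Row against CR: payoffs 64, 87, 63 → best response R2.
Row against R: payoffs 75, 96, 86 → best response R2.
Column against R1: payoffs 95, 98, 35, 61 → best response CL.
Column against R2: payoffs 92, 10, 93, 72 → best response CR.
Column against R3: payoffs 93, 11, 42, 17 → best response L.
Mutual best responses: (R2, CR).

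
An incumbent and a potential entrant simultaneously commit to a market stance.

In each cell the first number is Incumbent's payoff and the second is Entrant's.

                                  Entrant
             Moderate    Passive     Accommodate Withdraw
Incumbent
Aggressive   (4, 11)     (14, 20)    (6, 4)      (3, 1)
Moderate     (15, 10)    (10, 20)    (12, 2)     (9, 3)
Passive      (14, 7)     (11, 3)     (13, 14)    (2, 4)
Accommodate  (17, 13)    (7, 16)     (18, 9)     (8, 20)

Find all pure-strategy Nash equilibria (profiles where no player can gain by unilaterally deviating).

For each strategy profile, look for a profitable unilateral deviation.
(Aggressive, Moderate): Incumbent can switch to Moderate (4 → 15). Not NE.
(Aggressive, Passive): Incumbent gets 14, best alternative 11; Entrant gets 20, best alternative 11. No profitable deviation — NE.
(Aggressive, Accommodate): Incumbent can switch to Moderate (6 → 12). Not NE.
(Aggressive, Withdraw): Incumbent can switch to Moderate (3 → 9). Not NE.
(Moderate, Moderate): Incumbent can switch to Accommodate (15 → 17). Not NE.
(Moderate, Passive): Incumbent can switch to Aggressive (10 → 14). Not NE.
(Moderate, Accommodate): Incumbent can switch to Passive (12 → 13). Not NE.
(The remaining 9 profiles each have a profitable deviation by the same check.)

The unique pure-strategy Nash equilibrium is (Aggressive, Passive).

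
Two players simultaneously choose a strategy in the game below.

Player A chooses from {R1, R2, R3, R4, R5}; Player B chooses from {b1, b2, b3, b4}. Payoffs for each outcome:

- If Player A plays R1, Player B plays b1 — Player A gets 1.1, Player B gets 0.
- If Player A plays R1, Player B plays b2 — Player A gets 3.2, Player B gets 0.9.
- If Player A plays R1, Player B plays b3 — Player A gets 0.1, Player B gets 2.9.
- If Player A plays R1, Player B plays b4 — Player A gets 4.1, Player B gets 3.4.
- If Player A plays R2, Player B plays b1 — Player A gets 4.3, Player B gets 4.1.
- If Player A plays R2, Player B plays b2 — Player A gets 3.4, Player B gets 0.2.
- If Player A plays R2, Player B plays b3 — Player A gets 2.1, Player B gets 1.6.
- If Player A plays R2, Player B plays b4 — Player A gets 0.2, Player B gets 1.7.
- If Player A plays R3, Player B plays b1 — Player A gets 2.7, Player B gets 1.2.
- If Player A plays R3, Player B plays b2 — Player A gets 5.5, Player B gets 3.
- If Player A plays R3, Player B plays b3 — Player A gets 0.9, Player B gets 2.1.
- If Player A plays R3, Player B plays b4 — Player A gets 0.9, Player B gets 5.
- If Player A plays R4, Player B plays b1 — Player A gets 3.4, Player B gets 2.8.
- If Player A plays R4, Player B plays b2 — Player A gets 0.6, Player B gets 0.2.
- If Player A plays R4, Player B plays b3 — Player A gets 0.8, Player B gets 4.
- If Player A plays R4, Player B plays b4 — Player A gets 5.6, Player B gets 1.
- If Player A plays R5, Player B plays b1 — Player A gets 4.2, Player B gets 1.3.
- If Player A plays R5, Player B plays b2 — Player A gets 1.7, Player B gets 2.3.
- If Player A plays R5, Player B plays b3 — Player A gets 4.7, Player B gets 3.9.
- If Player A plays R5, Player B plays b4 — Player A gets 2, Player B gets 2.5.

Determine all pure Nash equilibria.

(R1, b1): Player A can switch to R2 (1.1 → 4.3). Not NE.
(R1, b2): Player A can switch to R2 (3.2 → 3.4). Not NE.
(R1, b3): Player A can switch to R2 (0.1 → 2.1). Not NE.
(R1, b4): Player A can switch to R4 (4.1 → 5.6). Not NE.
(R2, b1): Player A gets 4.3, best alternative 4.2; Player B gets 4.1, best alternative 1.7. No profitable deviation — NE.
(R2, b2): Player A can switch to R3 (3.4 → 5.5). Not NE.
(R2, b3): Player A can switch to R5 (2.1 → 4.7). Not NE.
(R2, b4): Player A can switch to R1 (0.2 → 4.1). Not NE.
(R3, b1): Player A can switch to R2 (2.7 → 4.3). Not NE.
(R3, b2): Player B can switch to b4 (3 → 5). Not NE.
(R3, b3): Player A can switch to R2 (0.9 → 2.1). Not NE.
(R3, b4): Player A can switch to R1 (0.9 → 4.1). Not NE.
(R4, b1): Player A can switch to R2 (3.4 → 4.3). Not NE.
(R5, b3): Player A gets 4.7, best alternative 2.1; Player B gets 3.9, best alternative 2.5. No profitable deviation — NE.
(The remaining 6 profiles each have a profitable deviation by the same check.)

The pure Nash equilibria are (R2, b1); (R5, b3).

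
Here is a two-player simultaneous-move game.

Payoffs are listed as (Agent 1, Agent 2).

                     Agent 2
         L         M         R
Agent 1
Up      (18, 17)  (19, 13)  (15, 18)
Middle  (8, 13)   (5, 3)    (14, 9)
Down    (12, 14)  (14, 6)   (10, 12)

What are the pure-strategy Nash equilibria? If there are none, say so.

Pure NE: (Up, R)

Agent 1 against L: payoffs 18, 8, 12 → best response Up.
Agent 1 against M: payoffs 19, 5, 14 → best response Up.
Agent 1 against R: payoffs 15, 14, 10 → best response Up.
Agent 2 against Up: payoffs 17, 13, 18 → best response R.
Agent 2 against Middle: payoffs 13, 3, 9 → best response L.
Agent 2 against Down: payoffs 14, 6, 12 → best response L.
Mutual best responses: (Up, R).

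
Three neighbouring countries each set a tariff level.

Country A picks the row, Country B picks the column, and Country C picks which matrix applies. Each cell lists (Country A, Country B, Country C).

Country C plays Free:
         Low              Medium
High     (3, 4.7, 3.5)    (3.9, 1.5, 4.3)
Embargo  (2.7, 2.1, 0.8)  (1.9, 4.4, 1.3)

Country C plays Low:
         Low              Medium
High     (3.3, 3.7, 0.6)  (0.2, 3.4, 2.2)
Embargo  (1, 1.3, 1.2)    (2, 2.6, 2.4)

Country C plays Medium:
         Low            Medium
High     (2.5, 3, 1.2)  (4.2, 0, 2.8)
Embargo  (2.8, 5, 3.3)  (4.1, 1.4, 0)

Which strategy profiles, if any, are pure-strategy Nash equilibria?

Pure-strategy Nash equilibria: (High, Low, Free); (Embargo, Low, Medium); (Embargo, Medium, Low)

Mark each player's best response to every combination of opponents' strategies; a profile where every player is best-responding is a pure Nash equilibrium.
Country A against (Low, Free): payoffs 3, 2.7 → best response High.
Country A against (Low, Low): payoffs 3.3, 1 → best response High.
Country A against (Low, Medium): payoffs 2.5, 2.8 → best response Embargo.
Country A against (Medium, Free): payoffs 3.9, 1.9 → best response High.
Country A against (Medium, Low): payoffs 0.2, 2 → best response Embargo.
Country A against (Medium, Medium): payoffs 4.2, 4.1 → best response High.
Country B against (High, Free): payoffs 4.7, 1.5 → best response Low.
Country B against (High, Low): payoffs 3.7, 3.4 → best response Low.
Country B against (High, Medium): payoffs 3, 0 → best response Low.
Country B against (Embargo, Free): payoffs 2.1, 4.4 → best response Medium.
Country B against (Embargo, Low): payoffs 1.3, 2.6 → best response Medium.
Country B against (Embargo, Medium): payoffs 5, 1.4 → best response Low.
Country C against (High, Low): payoffs 3.5, 0.6, 1.2 → best response Free.
Country C against (High, Medium): payoffs 4.3, 2.2, 2.8 → best response Free.
Country C against (Embargo, Low): payoffs 0.8, 1.2, 3.3 → best response Medium.
Country C against (Embargo, Medium): payoffs 1.3, 2.4, 0 → best response Low.
Mutual best responses: (High, Low, Free); (Embargo, Low, Medium); (Embargo, Medium, Low).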